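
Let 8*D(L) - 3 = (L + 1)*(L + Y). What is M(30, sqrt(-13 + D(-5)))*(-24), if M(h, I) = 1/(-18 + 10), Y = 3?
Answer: 3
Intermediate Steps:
D(L) = 3/8 + (1 + L)*(3 + L)/8 (D(L) = 3/8 + ((L + 1)*(L + 3))/8 = 3/8 + ((1 + L)*(3 + L))/8 = 3/8 + (1 + L)*(3 + L)/8)
M(h, I) = -1/8 (M(h, I) = 1/(-8) = -1/8)
M(30, sqrt(-13 + D(-5)))*(-24) = -1/8*(-24) = 3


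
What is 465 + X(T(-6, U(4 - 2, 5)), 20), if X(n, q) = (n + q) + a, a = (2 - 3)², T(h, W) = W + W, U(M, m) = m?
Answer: 496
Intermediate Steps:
T(h, W) = 2*W
a = 1 (a = (-1)² = 1)
X(n, q) = 1 + n + q (X(n, q) = (n + q) + 1 = 1 + n + q)
465 + X(T(-6, U(4 - 2, 5)), 20) = 465 + (1 + 2*5 + 20) = 465 + (1 + 10 + 20) = 465 + 31 = 496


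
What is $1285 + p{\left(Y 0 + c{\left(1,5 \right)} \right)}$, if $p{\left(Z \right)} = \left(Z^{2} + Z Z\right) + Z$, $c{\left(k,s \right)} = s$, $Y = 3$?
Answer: $1340$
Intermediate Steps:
$p{\left(Z \right)} = Z + 2 Z^{2}$ ($p{\left(Z \right)} = \left(Z^{2} + Z^{2}\right) + Z = 2 Z^{2} + Z = Z + 2 Z^{2}$)
$1285 + p{\left(Y 0 + c{\left(1,5 \right)} \right)} = 1285 + \left(3 \cdot 0 + 5\right) \left(1 + 2 \left(3 \cdot 0 + 5\right)\right) = 1285 + \left(0 + 5\right) \left(1 + 2 \left(0 + 5\right)\right) = 1285 + 5 \left(1 + 2 \cdot 5\right) = 1285 + 5 \left(1 + 10\right) = 1285 + 5 \cdot 11 = 1285 + 55 = 1340$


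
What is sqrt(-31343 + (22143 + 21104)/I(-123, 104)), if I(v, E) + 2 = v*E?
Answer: 51*I*sqrt(1972694066)/12794 ≈ 177.05*I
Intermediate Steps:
I(v, E) = -2 + E*v (I(v, E) = -2 + v*E = -2 + E*v)
sqrt(-31343 + (22143 + 21104)/I(-123, 104)) = sqrt(-31343 + (22143 + 21104)/(-2 + 104*(-123))) = sqrt(-31343 + 43247/(-2 - 12792)) = sqrt(-31343 + 43247/(-12794)) = sqrt(-31343 + 43247*(-1/12794)) = sqrt(-31343 - 43247/12794) = sqrt(-401045589/12794) = 51*I*sqrt(1972694066)/12794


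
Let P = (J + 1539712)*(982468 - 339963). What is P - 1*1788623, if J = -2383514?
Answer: -542148792633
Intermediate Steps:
P = -542147004010 (P = (-2383514 + 1539712)*(982468 - 339963) = -843802*642505 = -542147004010)
P - 1*1788623 = -542147004010 - 1*1788623 = -542147004010 - 1788623 = -542148792633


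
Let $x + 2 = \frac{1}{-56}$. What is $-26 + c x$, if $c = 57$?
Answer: $- \frac{7897}{56} \approx -141.02$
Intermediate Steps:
$x = - \frac{113}{56}$ ($x = -2 + \frac{1}{-56} = -2 - \frac{1}{56} = - \frac{113}{56} \approx -2.0179$)
$-26 + c x = -26 + 57 \left(- \frac{113}{56}\right) = -26 - \frac{6441}{56} = - \frac{7897}{56}$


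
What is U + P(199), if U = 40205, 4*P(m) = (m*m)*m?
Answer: 8041419/4 ≈ 2.0104e+6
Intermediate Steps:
P(m) = m³/4 (P(m) = ((m*m)*m)/4 = (m²*m)/4 = m³/4)
U + P(199) = 40205 + (¼)*199³ = 40205 + (¼)*7880599 = 40205 + 7880599/4 = 8041419/4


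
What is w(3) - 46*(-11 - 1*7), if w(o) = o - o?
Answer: 828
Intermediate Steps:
w(o) = 0
w(3) - 46*(-11 - 1*7) = 0 - 46*(-11 - 1*7) = 0 - 46*(-11 - 7) = 0 - 46*(-18) = 0 + 828 = 828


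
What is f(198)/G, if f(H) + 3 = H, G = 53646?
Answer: 65/17882 ≈ 0.0036349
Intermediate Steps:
f(H) = -3 + H
f(198)/G = (-3 + 198)/53646 = 195*(1/53646) = 65/17882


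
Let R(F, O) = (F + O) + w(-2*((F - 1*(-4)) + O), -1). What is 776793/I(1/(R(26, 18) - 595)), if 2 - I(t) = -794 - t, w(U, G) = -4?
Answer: 431120115/441779 ≈ 975.87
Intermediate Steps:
R(F, O) = -4 + F + O (R(F, O) = (F + O) - 4 = -4 + F + O)
I(t) = 796 + t (I(t) = 2 - (-794 - t) = 2 + (794 + t) = 796 + t)
776793/I(1/(R(26, 18) - 595)) = 776793/(796 + 1/((-4 + 26 + 18) - 595)) = 776793/(796 + 1/(40 - 595)) = 776793/(796 + 1/(-555)) = 776793/(796 - 1/555) = 776793/(441779/555) = 776793*(555/441779) = 431120115/441779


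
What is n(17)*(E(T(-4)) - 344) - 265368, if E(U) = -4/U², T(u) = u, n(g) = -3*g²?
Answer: 132387/4 ≈ 33097.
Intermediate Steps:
E(U) = -4/U²
n(17)*(E(T(-4)) - 344) - 265368 = (-3*17²)*(-4/(-4)² - 344) - 265368 = (-3*289)*(-4*1/16 - 344) - 265368 = -867*(-¼ - 344) - 265368 = -867*(-1377/4) - 265368 = 1193859/4 - 265368 = 132387/4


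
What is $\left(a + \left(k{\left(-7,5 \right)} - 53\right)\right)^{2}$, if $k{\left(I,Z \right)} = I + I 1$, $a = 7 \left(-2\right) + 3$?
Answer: $6084$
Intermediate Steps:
$a = -11$ ($a = -14 + 3 = -11$)
$k{\left(I,Z \right)} = 2 I$ ($k{\left(I,Z \right)} = I + I = 2 I$)
$\left(a + \left(k{\left(-7,5 \right)} - 53\right)\right)^{2} = \left(-11 + \left(2 \left(-7\right) - 53\right)\right)^{2} = \left(-11 - 67\right)^{2} = \left(-78\right)^{2} = 6084$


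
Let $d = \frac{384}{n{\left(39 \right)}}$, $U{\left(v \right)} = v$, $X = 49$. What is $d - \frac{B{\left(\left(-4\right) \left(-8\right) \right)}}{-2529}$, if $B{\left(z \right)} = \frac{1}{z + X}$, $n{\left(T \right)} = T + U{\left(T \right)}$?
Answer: $\frac{13110349}{2663037} \approx 4.9231$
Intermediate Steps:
$n{\left(T \right)} = 2 T$ ($n{\left(T \right)} = T + T = 2 T$)
$B{\left(z \right)} = \frac{1}{49 + z}$ ($B{\left(z \right)} = \frac{1}{z + 49} = \frac{1}{49 + z}$)
$d = \frac{64}{13}$ ($d = \frac{384}{2 \cdot 39} = \frac{384}{78} = 384 \cdot \frac{1}{78} = \frac{64}{13} \approx 4.9231$)
$d - \frac{B{\left(\left(-4\right) \left(-8\right) \right)}}{-2529} = \frac{64}{13} - \frac{1}{\left(49 - -32\right) \left(-2529\right)} = \frac{64}{13} - \frac{1}{49 + 32} \left(- \frac{1}{2529}\right) = \frac{64}{13} - \frac{1}{81} \left(- \frac{1}{2529}\right) = \frac{64}{13} - - \frac{1}{204849} = \frac{64}{13} + \frac{1}{204849} = \frac{13110349}{2663037}$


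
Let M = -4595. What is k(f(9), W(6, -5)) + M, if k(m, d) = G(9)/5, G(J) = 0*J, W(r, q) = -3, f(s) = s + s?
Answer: -4595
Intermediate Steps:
f(s) = 2*s
G(J) = 0
k(m, d) = 0 (k(m, d) = 0/5 = 0*(⅕) = 0)
k(f(9), W(6, -5)) + M = 0 - 4595 = -4595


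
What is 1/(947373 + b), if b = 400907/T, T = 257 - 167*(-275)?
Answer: 46182/43751980793 ≈ 1.0555e-6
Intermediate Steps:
T = 46182 (T = 257 + 45925 = 46182)
b = 400907/46182 ≈ 8.6810
1/(947373 + b) = 1/(947373 + 400907/46182) = 1/(43751980793/46182) = 46182/43751980793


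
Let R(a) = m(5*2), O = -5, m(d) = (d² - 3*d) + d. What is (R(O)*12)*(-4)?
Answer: -3840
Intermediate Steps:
m(d) = d² - 2*d
R(a) = 80 (R(a) = (5*2)*(-2 + 5*2) = 10*(-2 + 10) = 10*8 = 80)
(R(O)*12)*(-4) = (80*12)*(-4) = 960*(-4) = -3840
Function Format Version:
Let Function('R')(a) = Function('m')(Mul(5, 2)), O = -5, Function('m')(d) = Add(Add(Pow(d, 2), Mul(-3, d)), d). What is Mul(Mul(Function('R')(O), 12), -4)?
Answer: -3840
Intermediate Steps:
Function('m')(d) = Add(Pow(d, 2), Mul(-2, d))
Function('R')(a) = 80 (Function('R')(a) = Mul(Mul(5, 2), Add(-2, Mul(5, 2))) = Mul(10, Add(-2, 10)) = Mul(10, 8) = 80)
Mul(Mul(Function('R')(O), 12), -4) = Mul(Mul(80, 12), -4) = Mul(960, -4) = -3840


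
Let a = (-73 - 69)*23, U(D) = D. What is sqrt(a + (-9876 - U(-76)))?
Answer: I*sqrt(13066) ≈ 114.31*I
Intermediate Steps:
a = -3266 (a = -142*23 = -3266)
sqrt(a + (-9876 - U(-76))) = sqrt(-3266 + (-9876 - 1*(-76))) = sqrt(-3266 + (-9876 + 76)) = sqrt(-3266 - 9800) = sqrt(-13066) = I*sqrt(13066)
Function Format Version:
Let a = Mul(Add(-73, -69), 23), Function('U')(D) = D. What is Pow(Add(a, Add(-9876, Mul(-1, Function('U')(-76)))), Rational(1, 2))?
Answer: Mul(I, Pow(13066, Rational(1, 2))) ≈ Mul(114.31, I)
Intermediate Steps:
a = -3266 (a = Mul(-142, 23) = -3266)
Pow(Add(a, Add(-9876, Mul(-1, Function('U')(-76)))), Rational(1, 2)) = Pow(Add(-3266, Add(-9876, Mul(-1, -76))), Rational(1, 2)) = Pow(Add(-3266, Add(-9876, 76)), Rational(1, 2)) = Pow(Add(-3266, -9800), Rational(1, 2)) = Pow(-13066, Rational(1, 2)) = Mul(I, Pow(13066, Rational(1, 2)))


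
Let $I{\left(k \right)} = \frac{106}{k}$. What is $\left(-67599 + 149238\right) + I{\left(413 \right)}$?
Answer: $\frac{33717013}{413} \approx 81639.0$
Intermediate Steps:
$\left(-67599 + 149238\right) + I{\left(413 \right)} = \left(-67599 + 149238\right) + \frac{106}{413} = 81639 + 106 \cdot \frac{1}{413} = 81639 + \frac{106}{413} = \frac{33717013}{413}$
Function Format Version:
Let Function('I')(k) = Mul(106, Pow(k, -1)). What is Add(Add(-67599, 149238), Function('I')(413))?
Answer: Rational(33717013, 413) ≈ 81639.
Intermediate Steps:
Add(Add(-67599, 149238), Function('I')(413)) = Add(Add(-67599, 149238), Mul(106, Pow(413, -1))) = Add(81639, Mul(106, Rational(1, 413))) = Add(81639, Rational(106, 413)) = Rational(33717013, 413)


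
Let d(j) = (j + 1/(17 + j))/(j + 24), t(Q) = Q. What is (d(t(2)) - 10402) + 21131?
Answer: 407705/38 ≈ 10729.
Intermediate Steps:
d(j) = (j + 1/(17 + j))/(24 + j)
(d(t(2)) - 10402) + 21131 = ((1 + 2² + 17*2)/(408 + 2² + 41*2) - 10402) + 21131 = ((1 + 4 + 34)/(408 + 4 + 82) - 10402) + 21131 = (39/494 - 10402) + 21131 = ((1/494)*39 - 10402) + 21131 = (3/38 - 10402) + 21131 = -395273/38 + 21131 = 407705/38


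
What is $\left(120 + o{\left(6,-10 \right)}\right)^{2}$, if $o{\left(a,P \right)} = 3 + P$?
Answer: $12769$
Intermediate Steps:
$\left(120 + o{\left(6,-10 \right)}\right)^{2} = \left(120 + \left(3 - 10\right)\right)^{2} = \left(120 - 7\right)^{2} = 113^{2} = 12769$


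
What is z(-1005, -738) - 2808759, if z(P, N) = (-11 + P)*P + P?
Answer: -1788684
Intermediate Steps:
z(P, N) = P + P*(-11 + P) (z(P, N) = P*(-11 + P) + P = P + P*(-11 + P))
z(-1005, -738) - 2808759 = -1005*(-10 - 1005) - 2808759 = -1005*(-1015) - 2808759 = 1020075 - 2808759 = -1788684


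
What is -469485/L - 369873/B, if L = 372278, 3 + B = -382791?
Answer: -3501705033/11875482061 ≈ -0.29487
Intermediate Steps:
B = -382794 (B = -3 - 382791 = -382794)
-469485/L - 369873/B = -469485/372278 - 369873/(-382794) = -469485*1/372278 - 369873*(-1/382794) = -469485/372278 + 123291/127598 = -3501705033/11875482061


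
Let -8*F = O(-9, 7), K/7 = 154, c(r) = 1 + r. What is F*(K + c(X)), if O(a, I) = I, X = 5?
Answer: -1897/2 ≈ -948.50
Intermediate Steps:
K = 1078 (K = 7*154 = 1078)
F = -7/8 (F = -1/8*7 = -7/8 ≈ -0.87500)
F*(K + c(X)) = -7*(1078 + (1 + 5))/8 = -7*(1078 + 6)/8 = -7/8*1084 = -1897/2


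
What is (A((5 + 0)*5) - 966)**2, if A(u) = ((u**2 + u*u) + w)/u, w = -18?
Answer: 525234724/625 ≈ 8.4038e+5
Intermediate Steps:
A(u) = (-18 + 2*u**2)/u (A(u) = ((u**2 + u*u) - 18)/u = ((u**2 + u**2) - 18)/u = (2*u**2 - 18)/u = (-18 + 2*u**2)/u)
(A((5 + 0)*5) - 966)**2 = ((-18*1/(5*(5 + 0)) + 2*((5 + 0)*5)) - 966)**2 = ((-18/(5*5) + 2*(5*5)) - 966)**2 = ((-18/25 + 2*25) - 966)**2 = ((-18*1/25 + 50) - 966)**2 = ((-18/25 + 50) - 966)**2 = (1232/25 - 966)**2 = (-22918/25)**2 = 525234724/625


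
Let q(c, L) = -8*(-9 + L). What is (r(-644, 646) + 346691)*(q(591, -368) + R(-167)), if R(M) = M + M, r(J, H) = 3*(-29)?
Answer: 929591928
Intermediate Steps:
r(J, H) = -87
q(c, L) = 72 - 8*L
R(M) = 2*M
(r(-644, 646) + 346691)*(q(591, -368) + R(-167)) = (-87 + 346691)*((72 - 8*(-368)) + 2*(-167)) = 346604*((72 + 2944) - 334) = 346604*(3016 - 334) = 346604*2682 = 929591928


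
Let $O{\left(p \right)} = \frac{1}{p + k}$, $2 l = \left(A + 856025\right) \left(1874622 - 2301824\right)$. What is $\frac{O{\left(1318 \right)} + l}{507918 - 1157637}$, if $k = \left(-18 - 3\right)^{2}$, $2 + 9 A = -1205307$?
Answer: $\frac{2441799748511635}{10285701489} \approx 2.374 \cdot 10^{5}$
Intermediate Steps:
$A = - \frac{1205309}{9}$ ($A = - \frac{2}{9} + \frac{1}{9} \left(-1205307\right) = - \frac{2}{9} - 133923 = - \frac{1205309}{9} \approx -1.3392 \cdot 10^{5}$)
$k = 441$ ($k = \left(-21\right)^{2} = 441$)
$l = - \frac{1388174956516}{9}$ ($l = \frac{\left(- \frac{1205309}{9} + 856025\right) \left(1874622 - 2301824\right)}{2} = \frac{\frac{6498916}{9} \left(-427202\right)}{2} = \frac{1}{2} \left(- \frac{2776349913032}{9}\right) = - \frac{1388174956516}{9} \approx -1.5424 \cdot 10^{11}$)
$O{\left(p \right)} = \frac{1}{441 + p}$ ($O{\left(p \right)} = \frac{1}{p + 441} = \frac{1}{441 + p}$)
$\frac{O{\left(1318 \right)} + l}{507918 - 1157637} = \frac{\frac{1}{441 + 1318} - \frac{1388174956516}{9}}{507918 - 1157637} = \frac{\frac{1}{1759} - \frac{1388174956516}{9}}{-649719} = \left(\frac{1}{1759} - \frac{1388174956516}{9}\right) \left(- \frac{1}{649719}\right) = \left(- \frac{2441799748511635}{15831}\right) \left(- \frac{1}{649719}\right) = \frac{2441799748511635}{10285701489}$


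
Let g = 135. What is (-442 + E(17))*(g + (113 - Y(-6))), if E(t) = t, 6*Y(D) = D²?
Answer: -102850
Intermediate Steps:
Y(D) = D²/6
(-442 + E(17))*(g + (113 - Y(-6))) = (-442 + 17)*(135 + (113 - (-6)²/6)) = -425*(135 + (113 - 36/6)) = -425*(135 + (113 - 1*6)) = -425*(135 + (113 - 6)) = -425*(135 + 107) = -425*242 = -102850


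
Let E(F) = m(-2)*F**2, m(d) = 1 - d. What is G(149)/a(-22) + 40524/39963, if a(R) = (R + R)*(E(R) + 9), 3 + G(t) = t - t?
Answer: 26314795/25949308 ≈ 1.0141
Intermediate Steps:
G(t) = -3 (G(t) = -3 + (t - t) = -3 + 0 = -3)
E(F) = 3*F**2 (E(F) = (1 - 1*(-2))*F**2 = (1 + 2)*F**2 = 3*F**2)
a(R) = 2*R*(9 + 3*R**2) (a(R) = (R + R)*(3*R**2 + 9) = (2*R)*(9 + 3*R**2) = 2*R*(9 + 3*R**2))
G(149)/a(-22) + 40524/39963 = -3*(-1/(132*(3 + (-22)**2))) + 40524/39963 = -3*(-1/(132*(3 + 484))) + 40524*(1/39963) = -3/(6*(-22)*487) + 1228/1211 = -3/(-64284) + 1228/1211 = -3*(-1/64284) + 1228/1211 = 1/21428 + 1228/1211 = 26314795/25949308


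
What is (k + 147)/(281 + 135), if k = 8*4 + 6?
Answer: 185/416 ≈ 0.44471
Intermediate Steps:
k = 38 (k = 32 + 6 = 38)
(k + 147)/(281 + 135) = (38 + 147)/(281 + 135) = 185/416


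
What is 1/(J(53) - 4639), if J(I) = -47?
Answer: -1/4686 ≈ -0.00021340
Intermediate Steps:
1/(J(53) - 4639) = 1/(-47 - 4639) = 1/(-4686) = -1/4686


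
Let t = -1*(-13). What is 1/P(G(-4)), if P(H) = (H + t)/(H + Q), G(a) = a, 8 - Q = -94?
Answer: 98/9 ≈ 10.889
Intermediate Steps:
Q = 102 (Q = 8 - 1*(-94) = 8 + 94 = 102)
t = 13
P(H) = (13 + H)/(102 + H) (P(H) = (H + 13)/(H + 102) = (13 + H)/(102 + H))
1/P(G(-4)) = 1/((13 - 4)/(102 - 4)) = 1/(9/98) = 98/9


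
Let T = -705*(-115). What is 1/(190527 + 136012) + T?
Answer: 26474149426/326539 ≈ 81075.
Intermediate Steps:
T = 81075
1/(190527 + 136012) + T = 1/(190527 + 136012) + 81075 = 1/326539 + 81075 = 26474149426/326539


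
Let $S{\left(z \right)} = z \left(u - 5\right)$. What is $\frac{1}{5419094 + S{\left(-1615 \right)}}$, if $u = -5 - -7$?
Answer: $\frac{1}{5423939} \approx 1.8437 \cdot 10^{-7}$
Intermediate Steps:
$u = 2$ ($u = -5 + 7 = 2$)
$S{\left(z \right)} = - 3 z$ ($S{\left(z \right)} = z \left(2 - 5\right) = z \left(-3\right) = - 3 z$)
$\frac{1}{5419094 + S{\left(-1615 \right)}} = \frac{1}{5419094 - -4845} = \frac{1}{5419094 + 4845} = \frac{1}{5423939}$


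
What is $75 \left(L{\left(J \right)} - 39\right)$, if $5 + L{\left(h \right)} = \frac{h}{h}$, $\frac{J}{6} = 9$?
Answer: $-3225$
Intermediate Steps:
$J = 54$ ($J = 6 \cdot 9 = 54$)
$L{\left(h \right)} = -4$ ($L{\left(h \right)} = -5 + \frac{h}{h} = -5 + 1 = -4$)
$75 \left(L{\left(J \right)} - 39\right) = 75 \left(-4 - 39\right) = 75 \left(-43\right) = -3225$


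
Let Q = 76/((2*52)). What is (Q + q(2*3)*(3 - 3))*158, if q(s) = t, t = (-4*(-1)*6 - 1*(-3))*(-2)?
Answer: 1501/13 ≈ 115.46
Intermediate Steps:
Q = 19/26 (Q = 76/104 = 76*(1/104) = 19/26 ≈ 0.73077)
t = -54 (t = (4*6 + 3)*(-2) = (24 + 3)*(-2) = 27*(-2) = -54)
q(s) = -54
(Q + q(2*3)*(3 - 3))*158 = (19/26 - 54*(3 - 3))*158 = (19/26 - 54*0)*158 = (19/26 + 0)*158 = (19/26)*158 = 1501/13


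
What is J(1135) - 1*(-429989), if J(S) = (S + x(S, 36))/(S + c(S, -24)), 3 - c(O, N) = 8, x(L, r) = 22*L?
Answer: 97182735/226 ≈ 4.3001e+5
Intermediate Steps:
c(O, N) = -5 (c(O, N) = 3 - 1*8 = 3 - 8 = -5)
J(S) = 23*S/(-5 + S) (J(S) = (S + 22*S)/(S - 5) = (23*S)/(-5 + S) = 23*S/(-5 + S))
J(1135) - 1*(-429989) = 23*1135/(-5 + 1135) - 1*(-429989) = 23*1135/1130 + 429989 = 23*1135*(1/1130) + 429989 = 5221/226 + 429989 = 97182735/226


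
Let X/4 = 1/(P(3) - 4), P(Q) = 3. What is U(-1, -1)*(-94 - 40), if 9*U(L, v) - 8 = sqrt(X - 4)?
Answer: -1072/9 - 268*I*sqrt(2)/9 ≈ -119.11 - 42.112*I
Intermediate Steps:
X = -4 (X = 4/(3 - 4) = 4/(-1) = 4*(-1) = -4)
U(L, v) = 8/9 + 2*I*sqrt(2)/9 (U(L, v) = 8/9 + sqrt(-4 - 4)/9 = 8/9 + sqrt(-8)/9 = 8/9 + (2*I*sqrt(2))/9 = 8/9 + 2*I*sqrt(2)/9)
U(-1, -1)*(-94 - 40) = (8/9 + 2*I*sqrt(2)/9)*(-94 - 40) = (8/9 + 2*I*sqrt(2)/9)*(-134) = -1072/9 - 268*I*sqrt(2)/9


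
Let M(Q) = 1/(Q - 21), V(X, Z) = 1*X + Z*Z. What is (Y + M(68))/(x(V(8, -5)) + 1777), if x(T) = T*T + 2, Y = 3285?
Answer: 38599/33699 ≈ 1.1454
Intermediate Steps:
V(X, Z) = X + Z**2
x(T) = 2 + T**2 (x(T) = T**2 + 2 = 2 + T**2)
M(Q) = 1/(-21 + Q)
(Y + M(68))/(x(V(8, -5)) + 1777) = (3285 + 1/(-21 + 68))/((2 + (8 + (-5)**2)**2) + 1777) = (3285 + 1/47)/((2 + (8 + 25)**2) + 1777) = (3285 + 1/47)/((2 + 33**2) + 1777) = 154396/(47*((2 + 1089) + 1777)) = 154396/(47*(1091 + 1777)) = (154396/47)/2868 = (154396/47)*(1/2868) = 38599/33699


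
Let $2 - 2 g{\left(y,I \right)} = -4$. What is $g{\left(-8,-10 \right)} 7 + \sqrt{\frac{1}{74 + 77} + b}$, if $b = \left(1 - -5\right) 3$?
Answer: $21 + \frac{\sqrt{410569}}{151} \approx 25.243$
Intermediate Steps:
$g{\left(y,I \right)} = 3$ ($g{\left(y,I \right)} = 1 - -2 = 1 + 2 = 3$)
$b = 18$ ($b = \left(1 + 5\right) 3 = 6 \cdot 3 = 18$)
$g{\left(-8,-10 \right)} 7 + \sqrt{\frac{1}{74 + 77} + b} = 3 \cdot 7 + \sqrt{\frac{1}{74 + 77} + 18} = 21 + \sqrt{\frac{1}{151} + 18} = 21 + \sqrt{\frac{2719}{151}} = 21 + \frac{\sqrt{410569}}{151}$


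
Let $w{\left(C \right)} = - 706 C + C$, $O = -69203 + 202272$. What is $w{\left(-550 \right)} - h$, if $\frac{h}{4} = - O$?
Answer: $920026$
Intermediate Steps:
$O = 133069$
$w{\left(C \right)} = - 705 C$
$h = -532276$ ($h = 4 \left(\left(-1\right) 133069\right) = 4 \left(-133069\right) = -532276$)
$w{\left(-550 \right)} - h = \left(-705\right) \left(-550\right) - -532276 = 387750 + 532276 = 920026$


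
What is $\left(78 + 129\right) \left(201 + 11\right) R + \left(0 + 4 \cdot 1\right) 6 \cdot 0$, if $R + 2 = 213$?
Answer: $9259524$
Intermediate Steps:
$R = 211$ ($R = -2 + 213 = 211$)
$\left(78 + 129\right) \left(201 + 11\right) R + \left(0 + 4 \cdot 1\right) 6 \cdot 0 = \left(78 + 129\right) \left(201 + 11\right) 211 + \left(0 + 4 \cdot 1\right) 6 \cdot 0 = 207 \cdot 212 \cdot 211 + \left(0 + 4\right) 6 \cdot 0 = 43884 \cdot 211 + 4 \cdot 6 \cdot 0 = 9259524 + 24 \cdot 0 = 9259524 + 0 = 9259524$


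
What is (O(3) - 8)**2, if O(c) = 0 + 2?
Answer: 36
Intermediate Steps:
O(c) = 2
(O(3) - 8)**2 = (2 - 8)**2 = (-6)**2 = 36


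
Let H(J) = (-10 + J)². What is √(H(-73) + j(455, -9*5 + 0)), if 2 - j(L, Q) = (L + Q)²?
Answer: I*√161209 ≈ 401.51*I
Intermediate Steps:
j(L, Q) = 2 - (L + Q)²
√(H(-73) + j(455, -9*5 + 0)) = √((-10 - 73)² + (2 - (455 + (-9*5 + 0))²)) = √((-83)² + (2 - (455 + (-45 + 0))²)) = √(6889 + (2 - (455 - 45)²)) = √(6889 + (2 - 1*410²)) = √(6889 + (2 - 1*168100)) = √(6889 + (2 - 168100)) = √(6889 - 168098) = √(-161209) = I*√161209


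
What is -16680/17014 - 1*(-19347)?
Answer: 164576589/8507 ≈ 19346.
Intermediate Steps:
-16680/17014 - 1*(-19347) = -16680*1/17014 + 19347 = -8340/8507 + 19347 = 164576589/8507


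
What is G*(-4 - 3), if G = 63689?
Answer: -445823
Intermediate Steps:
G*(-4 - 3) = 63689*(-4 - 3) = 63689*(-7) = -445823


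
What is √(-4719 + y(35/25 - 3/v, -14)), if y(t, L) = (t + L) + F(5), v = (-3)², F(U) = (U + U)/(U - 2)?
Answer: 3*I*√13135/5 ≈ 68.765*I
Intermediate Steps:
F(U) = 2*U/(-2 + U) (F(U) = (2*U)/(-2 + U) = 2*U/(-2 + U))
v = 9
y(t, L) = 10/3 + L + t (y(t, L) = (t + L) + 2*5/(-2 + 5) = (L + t) + 2*5/3 = (L + t) + 2*5*(⅓) = (L + t) + 10/3 = 10/3 + L + t)
√(-4719 + y(35/25 - 3/v, -14)) = √(-4719 + (10/3 - 14 + (35/25 - 3/9))) = √(-4719 + (10/3 - 14 + (35*(1/25) - 3*⅑))) = √(-4719 + (10/3 - 14 + (7/5 - ⅓))) = √(-4719 + (10/3 - 14 + 16/15)) = √(-4719 - 48/5) = √(-23643/5) = 3*I*√13135/5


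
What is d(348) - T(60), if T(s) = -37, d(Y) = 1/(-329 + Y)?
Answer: 704/19 ≈ 37.053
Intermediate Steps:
d(348) - T(60) = 1/(-329 + 348) - 1*(-37) = 1/19 + 37 = 704/19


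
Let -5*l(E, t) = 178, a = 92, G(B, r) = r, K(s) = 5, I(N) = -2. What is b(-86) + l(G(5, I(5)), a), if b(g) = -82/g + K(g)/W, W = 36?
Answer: -267089/7740 ≈ -34.508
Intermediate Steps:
l(E, t) = -178/5 (l(E, t) = -1/5*178 = -178/5)
b(g) = 5/36 - 82/g (b(g) = -82/g + 5/36 = 5/36 - 82/g)
b(-86) + l(G(5, I(5)), a) = (5/36 - 82/(-86)) - 178/5 = (5/36 - 82*(-1/86)) - 178/5 = (5/36 + 41/43) - 178/5 = 1691/1548 - 178/5 = -267089/7740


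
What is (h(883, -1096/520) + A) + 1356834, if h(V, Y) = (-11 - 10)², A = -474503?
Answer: 882772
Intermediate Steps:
h(V, Y) = 441 (h(V, Y) = (-21)² = 441)
(h(883, -1096/520) + A) + 1356834 = (441 - 474503) + 1356834 = -474062 + 1356834 = 882772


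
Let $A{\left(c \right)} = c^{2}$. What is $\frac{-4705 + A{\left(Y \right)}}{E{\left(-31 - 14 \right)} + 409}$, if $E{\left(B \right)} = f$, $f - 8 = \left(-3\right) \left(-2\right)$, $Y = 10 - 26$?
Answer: $- \frac{1483}{141} \approx -10.518$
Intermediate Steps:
$Y = -16$
$f = 14$ ($f = 8 - -6 = 8 + 6 = 14$)
$E{\left(B \right)} = 14$
$\frac{-4705 + A{\left(Y \right)}}{E{\left(-31 - 14 \right)} + 409} = \frac{-4705 + \left(-16\right)^{2}}{14 + 409} = \frac{-4705 + 256}{423} = \left(-4449\right) \frac{1}{423} = - \frac{1483}{141}$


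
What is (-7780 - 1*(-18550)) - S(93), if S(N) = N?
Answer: 10677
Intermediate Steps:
(-7780 - 1*(-18550)) - S(93) = (-7780 - 1*(-18550)) - 1*93 = (-7780 + 18550) - 93 = 10770 - 93 = 10677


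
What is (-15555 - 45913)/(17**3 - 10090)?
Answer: 61468/5177 ≈ 11.873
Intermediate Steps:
(-15555 - 45913)/(17**3 - 10090) = -61468/(4913 - 10090) = -61468/(-5177) = -61468*(-1/5177) = 61468/5177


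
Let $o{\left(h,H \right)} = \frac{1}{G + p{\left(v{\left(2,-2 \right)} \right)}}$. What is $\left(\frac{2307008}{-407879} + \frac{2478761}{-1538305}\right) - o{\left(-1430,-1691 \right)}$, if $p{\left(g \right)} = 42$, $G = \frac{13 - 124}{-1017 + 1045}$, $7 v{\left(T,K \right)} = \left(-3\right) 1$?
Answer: $- \frac{974775891271999}{133645210985235} \approx -7.2938$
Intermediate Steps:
$v{\left(T,K \right)} = - \frac{3}{7}$ ($v{\left(T,K \right)} = \frac{\left(-3\right) 1}{7} = \frac{1}{7} \left(-3\right) = - \frac{3}{7}$)
$G = - \frac{111}{28} \approx -3.9643$
$o{\left(h,H \right)} = \frac{28}{1065}$ ($o{\left(h,H \right)} = \frac{1}{- \frac{111}{28} + 42} = \frac{1}{\frac{1065}{28}} = \frac{28}{1065}$)
$\left(\frac{2307008}{-407879} + \frac{2478761}{-1538305}\right) - o{\left(-1430,-1691 \right)} = \left(\frac{2307008}{-407879} + \frac{2478761}{-1538305}\right) - \frac{28}{1065} = \left(2307008 \left(- \frac{1}{407879}\right) + 2478761 \left(- \frac{1}{1538305}\right)\right) - \frac{28}{1065} = \left(- \frac{2307008}{407879} - \frac{2478761}{1538305}\right) - \frac{28}{1065} = - \frac{4559916499359}{627442305095} - \frac{28}{1065} = - \frac{974775891271999}{133645210985235}$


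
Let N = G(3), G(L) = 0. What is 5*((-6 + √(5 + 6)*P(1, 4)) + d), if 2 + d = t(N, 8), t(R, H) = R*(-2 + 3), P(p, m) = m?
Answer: -40 + 20*√11 ≈ 26.332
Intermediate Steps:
N = 0
t(R, H) = R (t(R, H) = R*1 = R)
d = -2 (d = -2 + 0 = -2)
5*((-6 + √(5 + 6)*P(1, 4)) + d) = 5*((-6 + √(5 + 6)*4) - 2) = 5*((-6 + √11*4) - 2) = 5*((-6 + 4*√11) - 2) = 5*(-8 + 4*√11) = -40 + 20*√11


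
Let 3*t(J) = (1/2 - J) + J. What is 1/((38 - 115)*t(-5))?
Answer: -6/77 ≈ -0.077922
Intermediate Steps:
t(J) = 1/6 (t(J) = ((1/2 - J) + J)/3 = (1/3)*(1/2) = 1/6)
1/((38 - 115)*t(-5)) = 1/((38 - 115)*(1/6)) = 1/(-77*1/6) = 1/(-77/6) = -6/77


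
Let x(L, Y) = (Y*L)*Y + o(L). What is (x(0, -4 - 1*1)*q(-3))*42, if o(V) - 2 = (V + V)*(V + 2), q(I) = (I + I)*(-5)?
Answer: 2520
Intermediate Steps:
q(I) = -10*I (q(I) = (2*I)*(-5) = -10*I)
o(V) = 2 + 2*V*(2 + V) (o(V) = 2 + (V + V)*(V + 2) = 2 + (2*V)*(2 + V) = 2 + 2*V*(2 + V))
x(L, Y) = 2 + 2*L**2 + 4*L + L*Y**2 (x(L, Y) = (Y*L)*Y + (2 + 2*L**2 + 4*L) = (L*Y)*Y + (2 + 2*L**2 + 4*L) = L*Y**2 + (2 + 2*L**2 + 4*L) = 2 + 2*L**2 + 4*L + L*Y**2)
(x(0, -4 - 1*1)*q(-3))*42 = ((2 + 2*0**2 + 4*0 + 0*(-4 - 1*1)**2)*(-10*(-3)))*42 = ((2 + 2*0 + 0 + 0*(-4 - 1)**2)*30)*42 = ((2 + 0 + 0 + 0*(-5)**2)*30)*42 = ((2 + 0 + 0 + 0*25)*30)*42 = ((2 + 0 + 0 + 0)*30)*42 = (2*30)*42 = 60*42 = 2520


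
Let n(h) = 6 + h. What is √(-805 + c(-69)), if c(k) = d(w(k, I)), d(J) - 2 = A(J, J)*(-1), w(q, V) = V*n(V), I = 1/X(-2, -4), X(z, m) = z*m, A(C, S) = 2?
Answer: I*√805 ≈ 28.373*I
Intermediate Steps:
X(z, m) = m*z
I = ⅛ (I = 1/(-4*(-2)) = 1/8 = ⅛ ≈ 0.12500)
w(q, V) = V*(6 + V)
d(J) = 0 (d(J) = 2 + 2*(-1) = 2 - 2 = 0)
c(k) = 0
√(-805 + c(-69)) = √(-805 + 0) = √(-805) = I*√805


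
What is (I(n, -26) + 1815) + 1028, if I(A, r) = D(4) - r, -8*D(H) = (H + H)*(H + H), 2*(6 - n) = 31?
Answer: 2861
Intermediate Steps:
n = -19/2 (n = 6 - ½*31 = 6 - 31/2 = -19/2 ≈ -9.5000)
D(H) = -H²/2 (D(H) = -(H + H)*(H + H)/8 = -2*H*2*H/8 = -H²/2)
I(A, r) = -8 - r (I(A, r) = -½*4² - r = -½*16 - r = -8 - r)
(I(n, -26) + 1815) + 1028 = ((-8 - 1*(-26)) + 1815) + 1028 = ((-8 + 26) + 1815) + 1028 = (18 + 1815) + 1028 = 1833 + 1028 = 2861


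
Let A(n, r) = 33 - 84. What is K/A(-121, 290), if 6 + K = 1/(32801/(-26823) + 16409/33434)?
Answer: 94823144/656530027 ≈ 0.14443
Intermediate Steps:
A(n, r) = -51
K = -4835980344/656530027 (K = -6 + 1/(32801/(-26823) + 16409/33434) = -6 + 1/(32801*(-1/26823) + 16409*(1/33434)) = -6 + 1/(-32801/26823 + 16409/33434) = -6 + 1/(-656530027/896800182) = -6 - 896800182/656530027 = -4835980344/656530027 ≈ -7.3660)
K/A(-121, 290) = -4835980344/656530027/(-51) = -4835980344/656530027*(-1/51) = 94823144/656530027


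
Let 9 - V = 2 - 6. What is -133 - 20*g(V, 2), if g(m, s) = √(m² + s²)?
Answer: -133 - 20*√173 ≈ -396.06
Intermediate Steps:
V = 13 (V = 9 - (2 - 6) = 9 - 1*(-4) = 9 + 4 = 13)
-133 - 20*g(V, 2) = -133 - 20*√(13² + 2²) = -133 - 20*√(169 + 4) = -133 - 20*√173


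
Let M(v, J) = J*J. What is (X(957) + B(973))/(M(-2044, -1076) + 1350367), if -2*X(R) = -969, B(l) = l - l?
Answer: 969/5016286 ≈ 0.00019317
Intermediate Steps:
B(l) = 0
M(v, J) = J²
X(R) = 969/2 (X(R) = -½*(-969) = 969/2)
(X(957) + B(973))/(M(-2044, -1076) + 1350367) = (969/2 + 0)/((-1076)² + 1350367) = 969/(2*(1157776 + 1350367)) = (969/2)/2508143 = (969/2)*(1/2508143) = 969/5016286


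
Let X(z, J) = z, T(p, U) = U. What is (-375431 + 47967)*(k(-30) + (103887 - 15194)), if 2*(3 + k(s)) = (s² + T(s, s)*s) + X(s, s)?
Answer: -29332587800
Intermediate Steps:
k(s) = -3 + s² + s/2 (k(s) = -3 + ((s² + s*s) + s)/2 = -3 + ((s² + s²) + s)/2 = -3 + (2*s² + s)/2 = -3 + (s + 2*s²)/2 = -3 + (s² + s/2) = -3 + s² + s/2)
(-375431 + 47967)*(k(-30) + (103887 - 15194)) = (-375431 + 47967)*((-3 + (-30)² + (½)*(-30)) + (103887 - 15194)) = -327464*((-3 + 900 - 15) + 88693) = -327464*(882 + 88693) = -327464*89575 = -29332587800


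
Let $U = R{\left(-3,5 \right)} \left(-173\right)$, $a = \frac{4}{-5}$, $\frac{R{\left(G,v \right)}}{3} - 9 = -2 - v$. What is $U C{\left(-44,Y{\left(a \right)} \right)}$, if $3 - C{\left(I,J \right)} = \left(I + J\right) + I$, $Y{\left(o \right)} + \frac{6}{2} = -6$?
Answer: $-103800$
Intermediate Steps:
$R{\left(G,v \right)} = 21 - 3 v$ ($R{\left(G,v \right)} = 27 + 3 \left(-2 - v\right) = 27 - \left(6 + 3 v\right) = 21 - 3 v$)
$a = - \frac{4}{5}$ ($a = 4 \left(- \frac{1}{5}\right) = - \frac{4}{5} \approx -0.8$)
$Y{\left(o \right)} = -9$ ($Y{\left(o \right)} = -3 - 6 = -9$)
$C{\left(I,J \right)} = 3 - J - 2 I$ ($C{\left(I,J \right)} = 3 - \left(\left(I + J\right) + I\right) = 3 - \left(J + 2 I\right) = 3 - J - 2 I$)
$U = -1038$ ($U = \left(21 - 15\right) \left(-173\right) = 6 \left(-173\right) = -1038$)
$U C{\left(-44,Y{\left(a \right)} \right)} = - 1038 \left(3 - -9 - -88\right) = - 1038 \left(3 + 9 + 88\right) = \left(-1038\right) 100 = -103800$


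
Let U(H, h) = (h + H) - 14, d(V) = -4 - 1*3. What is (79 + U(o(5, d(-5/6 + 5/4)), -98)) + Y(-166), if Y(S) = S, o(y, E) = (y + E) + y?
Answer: -196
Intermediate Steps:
d(V) = -7 (d(V) = -4 - 3 = -7)
o(y, E) = E + 2*y (o(y, E) = (E + y) + y = E + 2*y)
U(H, h) = -14 + H + h (U(H, h) = (H + h) - 14 = -14 + H + h)
(79 + U(o(5, d(-5/6 + 5/4)), -98)) + Y(-166) = (79 + (-14 + (-7 + 2*5) - 98)) - 166 = (79 + (-14 + (-7 + 10) - 98)) - 166 = (79 + (-14 + 3 - 98)) - 166 = (79 - 109) - 166 = -30 - 166 = -196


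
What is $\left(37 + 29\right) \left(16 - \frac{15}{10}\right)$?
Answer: $957$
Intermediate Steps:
$\left(37 + 29\right) \left(16 - \frac{15}{10}\right) = 66 \left(16 - \frac{3}{2}\right) = 66 \cdot \frac{29}{2} = 957$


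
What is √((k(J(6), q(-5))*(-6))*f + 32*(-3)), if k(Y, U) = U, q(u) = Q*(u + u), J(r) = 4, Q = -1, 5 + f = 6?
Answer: 2*I*√39 ≈ 12.49*I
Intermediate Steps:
f = 1 (f = -5 + 6 = 1)
q(u) = -2*u (q(u) = -(u + u) = -2*u)
√((k(J(6), q(-5))*(-6))*f + 32*(-3)) = √((-2*(-5)*(-6))*1 + 32*(-3)) = √((10*(-6))*1 - 96) = √(-60*1 - 96) = √(-60 - 96) = √(-156) = 2*I*√39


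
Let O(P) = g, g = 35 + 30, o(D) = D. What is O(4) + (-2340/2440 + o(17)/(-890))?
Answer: 1737874/27145 ≈ 64.022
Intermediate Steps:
g = 65
O(P) = 65
O(4) + (-2340/2440 + o(17)/(-890)) = 65 + (-2340/2440 + 17/(-890)) = 65 + (-2340*1/2440 + 17*(-1/890)) = 65 + (-117/122 - 17/890) = 65 - 26551/27145 = 1737874/27145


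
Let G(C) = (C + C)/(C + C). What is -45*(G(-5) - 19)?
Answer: 810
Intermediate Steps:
G(C) = 1 (G(C) = (2*C)/((2*C)) = (2*C)*(1/(2*C)) = 1)
-45*(G(-5) - 19) = -45*(1 - 19) = -45*(-18) = 810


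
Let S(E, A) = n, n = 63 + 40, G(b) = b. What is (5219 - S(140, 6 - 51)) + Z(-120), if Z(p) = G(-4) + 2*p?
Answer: 4872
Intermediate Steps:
n = 103
S(E, A) = 103
Z(p) = -4 + 2*p
(5219 - S(140, 6 - 51)) + Z(-120) = (5219 - 1*103) + (-4 + 2*(-120)) = (5219 - 103) + (-4 - 240) = 5116 - 244 = 4872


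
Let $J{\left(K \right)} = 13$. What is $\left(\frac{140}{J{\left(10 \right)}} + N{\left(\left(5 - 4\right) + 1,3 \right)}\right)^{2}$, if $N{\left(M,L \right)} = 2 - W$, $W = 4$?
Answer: $\frac{12996}{169} \approx 76.899$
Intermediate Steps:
$N{\left(M,L \right)} = -2$ ($N{\left(M,L \right)} = 2 - 4 = -2$)
$\left(\frac{140}{J{\left(10 \right)}} + N{\left(\left(5 - 4\right) + 1,3 \right)}\right)^{2} = \left(\frac{140}{13} - 2\right)^{2} = \left(\frac{114}{13}\right)^{2} = \frac{12996}{169}$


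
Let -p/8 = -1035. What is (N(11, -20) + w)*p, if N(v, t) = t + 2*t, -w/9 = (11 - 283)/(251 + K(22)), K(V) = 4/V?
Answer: -127743840/307 ≈ -4.1610e+5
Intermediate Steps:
p = 8280 (p = -8*(-1035) = 8280)
w = 2992/307 (w = -9*(11 - 283)/(251 + 4/22) = -(-2448)/(251 + 4*(1/22)) = -(-2448)/(251 + 2/11) = -(-2448)/2763/11 = -(-2448)*11/2763 = -9*(-2992/2763) = 2992/307 ≈ 9.7459)
N(v, t) = 3*t
(N(11, -20) + w)*p = (3*(-20) + 2992/307)*8280 = (-60 + 2992/307)*8280 = -15428/307*8280 = -127743840/307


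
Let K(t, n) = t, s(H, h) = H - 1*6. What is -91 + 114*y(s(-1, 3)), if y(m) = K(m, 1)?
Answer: -889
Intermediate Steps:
s(H, h) = -6 + H (s(H, h) = H - 6 = -6 + H)
y(m) = m
-91 + 114*y(s(-1, 3)) = -91 + 114*(-6 - 1) = -91 + 114*(-7) = -91 - 798 = -889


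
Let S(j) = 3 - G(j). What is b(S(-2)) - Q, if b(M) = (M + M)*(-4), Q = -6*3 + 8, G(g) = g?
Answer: -30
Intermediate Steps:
S(j) = 3 - j
Q = -10 (Q = -1*18 + 8 = -18 + 8 = -10)
b(M) = -8*M (b(M) = (2*M)*(-4) = -8*M)
b(S(-2)) - Q = -8*(3 - 1*(-2)) - 1*(-10) = -8*(3 + 2) + 10 = -8*5 + 10 = -40 + 10 = -30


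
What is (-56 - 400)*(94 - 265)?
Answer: 77976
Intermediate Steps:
(-56 - 400)*(94 - 265) = -456*(-171) = 77976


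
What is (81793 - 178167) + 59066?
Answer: -37308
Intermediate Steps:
(81793 - 178167) + 59066 = -96374 + 59066 = -37308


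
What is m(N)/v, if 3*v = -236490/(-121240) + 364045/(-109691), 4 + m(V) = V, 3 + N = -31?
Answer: 151607879976/1819599121 ≈ 83.319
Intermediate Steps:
N = -34 (N = -3 - 31 = -34)
m(V) = -4 + V
v = -1819599121/3989681052 (v = (-236490/(-121240) + 364045/(-109691))/3 = (-236490*(-1/121240) + 364045*(-1/109691))/3 = (23649/12124 - 364045/109691)/3 = (1/3)*(-1819599121/1329893684) = -1819599121/3989681052 ≈ -0.45608)
m(N)/v = (-4 - 34)/(-1819599121/3989681052) = -38*(-3989681052/1819599121) = 151607879976/1819599121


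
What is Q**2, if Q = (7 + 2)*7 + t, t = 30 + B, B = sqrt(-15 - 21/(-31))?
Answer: 267675/31 + 12*I*sqrt(3441) ≈ 8634.7 + 703.92*I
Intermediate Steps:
B = 2*I*sqrt(3441)/31 (B = sqrt(-15 - 21*(-1/31)) = sqrt(-15 + 21/31) = sqrt(-444/31) = 2*I*sqrt(3441)/31 ≈ 3.7845*I)
t = 30 + 2*I*sqrt(3441)/31 ≈ 30.0 + 3.7845*I
Q = 93 + 2*I*sqrt(3441)/31 (Q = (7 + 2)*7 + (30 + 2*I*sqrt(3441)/31) = 9*7 + (30 + 2*I*sqrt(3441)/31) = 63 + (30 + 2*I*sqrt(3441)/31) = 93 + 2*I*sqrt(3441)/31 ≈ 93.0 + 3.7845*I)
Q**2 = (93 + 2*I*sqrt(3441)/31)**2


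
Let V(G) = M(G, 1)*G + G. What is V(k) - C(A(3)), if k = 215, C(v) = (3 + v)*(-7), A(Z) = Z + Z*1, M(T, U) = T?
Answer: 46503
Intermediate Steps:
A(Z) = 2*Z (A(Z) = Z + Z = 2*Z)
C(v) = -21 - 7*v
V(G) = G + G² (V(G) = G*G + G = G² + G = G + G²)
V(k) - C(A(3)) = 215*(1 + 215) - (-21 - 14*3) = 215*216 - (-21 - 7*6) = 46440 - (-21 - 42) = 46440 - 1*(-63) = 46440 + 63 = 46503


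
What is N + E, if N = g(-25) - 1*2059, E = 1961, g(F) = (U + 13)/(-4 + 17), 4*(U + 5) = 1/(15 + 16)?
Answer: -156983/1612 ≈ -97.384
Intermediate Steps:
U = -619/124 (U = -5 + 1/(4*(15 + 16)) = -5 + (¼)/31 = -5 + (¼)*(1/31) = -5 + 1/124 = -619/124 ≈ -4.9919)
g(F) = 993/1612 (g(F) = (-619/124 + 13)/(-4 + 17) = (993/124)/13 = (993/124)*(1/13) = 993/1612)
N = -3318115/1612 (N = 993/1612 - 1*2059 = 993/1612 - 2059 = -3318115/1612 ≈ -2058.4)
N + E = -3318115/1612 + 1961 = -156983/1612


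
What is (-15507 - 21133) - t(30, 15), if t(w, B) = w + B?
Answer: -36685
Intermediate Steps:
t(w, B) = B + w
(-15507 - 21133) - t(30, 15) = (-15507 - 21133) - (15 + 30) = -36640 - 1*45 = -36640 - 45 = -36685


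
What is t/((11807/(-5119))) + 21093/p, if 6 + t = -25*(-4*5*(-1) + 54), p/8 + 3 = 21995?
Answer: 1671793053755/2077276352 ≈ 804.80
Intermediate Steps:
p = 175936 (p = -24 + 8*21995 = -24 + 175960 = 175936)
t = -1856 (t = -6 - 25*(-4*5*(-1) + 54) = -6 - 25*(-20*(-1) + 54) = -6 - 25*(20 + 54) = -6 - 25*74 = -6 - 1850 = -1856)
t/((11807/(-5119))) + 21093/p = -1856/(11807/(-5119)) + 21093/175936 = -1856/(11807*(-1/5119)) + 21093*(1/175936) = -1856/(-11807/5119) + 21093/175936 = -1856*(-5119/11807) + 21093/175936 = 9500864/11807 + 21093/175936 = 1671793053755/2077276352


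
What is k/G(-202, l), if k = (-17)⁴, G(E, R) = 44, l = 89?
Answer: 83521/44 ≈ 1898.2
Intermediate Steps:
k = 83521
k/G(-202, l) = 83521/44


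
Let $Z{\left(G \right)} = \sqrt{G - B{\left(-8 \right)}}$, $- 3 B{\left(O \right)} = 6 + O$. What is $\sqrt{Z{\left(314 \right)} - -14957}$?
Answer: $\frac{\sqrt{134613 + 6 \sqrt{705}}}{3} \approx 122.37$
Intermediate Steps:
$B{\left(O \right)} = -2 - \frac{O}{3}$ ($B{\left(O \right)} = - \frac{6 + O}{3} = -2 - \frac{O}{3}$)
$Z{\left(G \right)} = \sqrt{- \frac{2}{3} + G}$ ($Z{\left(G \right)} = \sqrt{G - \left(-2 - - \frac{8}{3}\right)} = \sqrt{G - \left(-2 + \frac{8}{3}\right)} = \sqrt{G - \frac{2}{3}} = \sqrt{- \frac{2}{3} + G}$)
$\sqrt{Z{\left(314 \right)} - -14957} = \sqrt{\frac{\sqrt{-6 + 9 \cdot 314}}{3} - -14957} = \sqrt{\frac{\sqrt{-6 + 2826}}{3} + \left(15022 - 65\right)} = \sqrt{\frac{\sqrt{2820}}{3} + 14957} = \sqrt{\frac{2 \sqrt{705}}{3} + 14957} = \sqrt{14957 + \frac{2 \sqrt{705}}{3}}$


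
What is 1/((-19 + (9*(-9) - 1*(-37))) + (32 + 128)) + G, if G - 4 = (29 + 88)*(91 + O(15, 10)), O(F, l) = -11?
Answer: 908309/97 ≈ 9364.0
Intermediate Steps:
G = 9364 (G = 4 + (29 + 88)*(91 - 11) = 4 + 117*80 = 4 + 9360 = 9364)
1/((-19 + (9*(-9) - 1*(-37))) + (32 + 128)) + G = 1/((-19 + (9*(-9) - 1*(-37))) + (32 + 128)) + 9364 = 1/((-19 + (-81 + 37)) + 160) + 9364 = 1/((-19 - 44) + 160) + 9364 = 1/(-63 + 160) + 9364 = 1/97 + 9364 = 908309/97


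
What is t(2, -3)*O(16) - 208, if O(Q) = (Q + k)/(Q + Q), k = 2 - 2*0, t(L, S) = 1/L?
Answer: -6647/32 ≈ -207.72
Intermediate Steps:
k = 2 (k = 2 + 0 = 2)
O(Q) = (2 + Q)/(2*Q) (O(Q) = (Q + 2)/(Q + Q) = (2 + Q)/((2*Q)) = (2 + Q)*(1/(2*Q)) = (2 + Q)/(2*Q))
t(2, -3)*O(16) - 208 = ((½)*(2 + 16)/16)/2 - 208 = ((½)*(1/16)*18)/2 - 208 = (½)*(9/16) - 208 = 9/32 - 208 = -6647/32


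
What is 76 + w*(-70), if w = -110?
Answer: 7776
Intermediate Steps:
76 + w*(-70) = 76 - 110*(-70) = 76 + 7700 = 7776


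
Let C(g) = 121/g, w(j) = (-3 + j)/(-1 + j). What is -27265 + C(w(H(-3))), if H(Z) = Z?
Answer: -81553/3 ≈ -27184.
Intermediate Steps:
w(j) = (-3 + j)/(-1 + j)
-27265 + C(w(H(-3))) = -27265 + 121/(((-3 - 3)/(-1 - 3))) = -27265 + 121/((-6/(-4))) = -27265 + 121/((-1/4*(-6))) = -27265 + 121/(3/2) = -27265 + 121*(2/3) = -27265 + 242/3 = -81553/3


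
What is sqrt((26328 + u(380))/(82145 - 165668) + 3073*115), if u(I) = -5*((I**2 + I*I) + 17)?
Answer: sqrt(20375489927346)/7593 ≈ 594.48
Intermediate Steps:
u(I) = -85 - 10*I**2 (u(I) = -5*((I**2 + I**2) + 17) = -5*(2*I**2 + 17) = -5*(17 + 2*I**2) = -85 - 10*I**2)
sqrt((26328 + u(380))/(82145 - 165668) + 3073*115) = sqrt((26328 + (-85 - 10*380**2))/(82145 - 165668) + 3073*115) = sqrt((26328 + (-85 - 10*144400))/(-83523) + 353395) = sqrt((26328 + (-85 - 1444000))*(-1/83523) + 353395) = sqrt((26328 - 1444085)*(-1/83523) + 353395) = sqrt(-1417757*(-1/83523) + 353395) = sqrt(128887/7593 + 353395) = sqrt(2683457122/7593) = sqrt(20375489927346)/7593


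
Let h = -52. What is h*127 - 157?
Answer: -6761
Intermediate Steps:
h*127 - 157 = -52*127 - 157 = -6604 - 157 = -6761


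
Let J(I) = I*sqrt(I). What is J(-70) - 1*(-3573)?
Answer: 3573 - 70*I*sqrt(70) ≈ 3573.0 - 585.66*I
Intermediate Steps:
J(I) = I**(3/2)
J(-70) - 1*(-3573) = (-70)**(3/2) - 1*(-3573) = -70*I*sqrt(70) + 3573 = 3573 - 70*I*sqrt(70)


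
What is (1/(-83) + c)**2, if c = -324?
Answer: 723233449/6889 ≈ 1.0498e+5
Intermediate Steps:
(1/(-83) + c)**2 = (1/(-83) - 324)**2 = (-1/83 - 324)**2 = (-26893/83)**2 = 723233449/6889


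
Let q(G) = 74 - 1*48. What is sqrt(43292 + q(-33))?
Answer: 11*sqrt(358) ≈ 208.13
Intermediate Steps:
q(G) = 26 (q(G) = 74 - 48 = 26)
sqrt(43292 + q(-33)) = sqrt(43292 + 26) = sqrt(43318) = 11*sqrt(358)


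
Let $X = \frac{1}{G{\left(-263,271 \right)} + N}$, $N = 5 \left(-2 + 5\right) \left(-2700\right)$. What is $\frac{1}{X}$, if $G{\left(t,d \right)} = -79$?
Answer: $-40579$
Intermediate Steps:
$N = -40500$ ($N = 5 \cdot 3 \left(-2700\right) = 15 \left(-2700\right) = -40500$)
$X = - \frac{1}{40579}$ ($X = \frac{1}{-79 - 40500} = \frac{1}{-40579} = - \frac{1}{40579} \approx -2.4643 \cdot 10^{-5}$)
$\frac{1}{X} = \frac{1}{- \frac{1}{40579}} = -40579$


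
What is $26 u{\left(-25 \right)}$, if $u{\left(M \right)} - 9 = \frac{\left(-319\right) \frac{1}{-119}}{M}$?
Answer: $\frac{687856}{2975} \approx 231.21$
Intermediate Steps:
$u{\left(M \right)} = 9 + \frac{319}{119 M}$ ($u{\left(M \right)} = 9 + \frac{\left(-319\right) \frac{1}{-119}}{M} = 9 + \frac{\left(-319\right) \left(- \frac{1}{119}\right)}{M} = 9 + \frac{319}{119 M}$)
$26 u{\left(-25 \right)} = 26 \left(9 + \frac{319}{119 \left(-25\right)}\right) = 26 \left(9 + \frac{319}{119} \left(- \frac{1}{25}\right)\right) = 26 \left(9 - \frac{319}{2975}\right) = 26 \cdot \frac{26456}{2975} = \frac{687856}{2975}$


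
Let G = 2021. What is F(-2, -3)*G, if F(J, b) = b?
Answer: -6063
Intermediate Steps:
F(-2, -3)*G = -3*2021 = -6063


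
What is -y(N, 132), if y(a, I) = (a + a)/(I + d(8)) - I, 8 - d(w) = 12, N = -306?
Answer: 4377/32 ≈ 136.78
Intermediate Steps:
d(w) = -4 (d(w) = 8 - 1*12 = 8 - 12 = -4)
y(a, I) = -I + 2*a/(-4 + I) (y(a, I) = (a + a)/(I - 4) - I = (2*a)/(-4 + I) - I = 2*a/(-4 + I) - I = -I + 2*a/(-4 + I))
-y(N, 132) = -(-1*132**2 + 2*(-306) + 4*132)/(-4 + 132) = -(-1*17424 - 612 + 528)/128 = -(-17424 - 612 + 528)/128 = -(-17508)/128 = -1*(-4377/32) = 4377/32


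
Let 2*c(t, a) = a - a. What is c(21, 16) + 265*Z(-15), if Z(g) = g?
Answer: -3975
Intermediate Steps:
c(t, a) = 0 (c(t, a) = (a - a)/2 = (1/2)*0 = 0)
c(21, 16) + 265*Z(-15) = 0 + 265*(-15) = 0 - 3975 = -3975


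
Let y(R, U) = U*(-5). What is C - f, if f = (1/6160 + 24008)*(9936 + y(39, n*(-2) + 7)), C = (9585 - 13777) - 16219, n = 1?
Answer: -133259672341/560 ≈ -2.3796e+8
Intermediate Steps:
C = -20411 (C = -4192 - 16219 = -20411)
y(R, U) = -5*U
f = 133248242181/560 (f = (1/6160 + 24008)*(9936 - 5*(1*(-2) + 7)) = (1/6160 + 24008)*(9936 - 5*(-2 + 7)) = 147889281*(9936 - 5*5)/6160 = 147889281*(9936 - 25)/6160 = (147889281/6160)*9911 = 133248242181/560 ≈ 2.3794e+8)
C - f = -20411 - 1*133248242181/560 = -20411 - 133248242181/560 = -133259672341/560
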